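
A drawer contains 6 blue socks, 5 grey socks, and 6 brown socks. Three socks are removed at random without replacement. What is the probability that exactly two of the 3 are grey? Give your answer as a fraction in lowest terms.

3/17

One ordering (grey drawn first) has probability 5/17 × 4/16 × 12/15 = 240/4080 = 1/17.
There are C(3,2) = 3 such orderings, each equally likely, so P = 3 × 1/17 = 3/17.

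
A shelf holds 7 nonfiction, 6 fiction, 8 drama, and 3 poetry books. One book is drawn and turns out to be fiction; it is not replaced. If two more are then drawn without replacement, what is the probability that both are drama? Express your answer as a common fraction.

After the first draw, 8 of the remaining 23 books are drama.
P = 8/23 × 7/22 = 56/506 = 28/253.

28/253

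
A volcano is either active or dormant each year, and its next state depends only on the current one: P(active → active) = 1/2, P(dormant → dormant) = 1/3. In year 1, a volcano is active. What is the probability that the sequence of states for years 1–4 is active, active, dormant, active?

Year 1 is given. For each transition, use the conditional probability from the current state:
P(active | active) = 1/2; P(dormant | active) = 1/2; P(active | dormant) = 2/3.
P = 1/2 × 1/2 × 2/3 = 2/12 = 1/6.

1/6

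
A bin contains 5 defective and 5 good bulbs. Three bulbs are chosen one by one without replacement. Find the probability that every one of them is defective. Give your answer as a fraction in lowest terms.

P(every draw is defective) = 5/10 × 4/9 × 3/8 = 60/720 = 1/12.

1/12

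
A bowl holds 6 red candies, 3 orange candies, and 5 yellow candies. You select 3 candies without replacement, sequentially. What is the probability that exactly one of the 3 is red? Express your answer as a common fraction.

One ordering (red drawn first) has probability 6/14 × 8/13 × 7/12 = 336/2184 = 2/13.
There are C(3,1) = 3 such orderings, each equally likely, so P = 3 × 2/13 = 6/13.

6/13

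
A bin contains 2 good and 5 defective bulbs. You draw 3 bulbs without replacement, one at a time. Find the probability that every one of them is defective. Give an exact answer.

2/7

P(all defective) = 5/7 × 4/6 × 3/5 = 60/210 = 2/7.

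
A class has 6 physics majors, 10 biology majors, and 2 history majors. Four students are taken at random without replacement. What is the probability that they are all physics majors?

1/204

P = 6/18 × 5/17 × 4/16 × 3/15 = 360/73440 = 1/204.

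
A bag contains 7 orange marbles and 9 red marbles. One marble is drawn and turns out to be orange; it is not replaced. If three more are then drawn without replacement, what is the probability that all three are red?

With the first marble removed, 9 red remain out of 15.
P = 9/15 × 8/14 × 7/13 = 504/2730 = 12/65.

12/65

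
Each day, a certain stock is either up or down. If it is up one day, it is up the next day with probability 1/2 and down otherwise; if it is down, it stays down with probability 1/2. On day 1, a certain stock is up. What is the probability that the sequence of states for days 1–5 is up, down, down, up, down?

Day 1 is given. For each transition, use the conditional probability from the current state:
P(down | up) = 1/2; P(down | down) = 1/2; P(up | down) = 1/2; P(down | up) = 1/2.
P = 1/2 × 1/2 × 1/2 × 1/2 = 1/16.

1/16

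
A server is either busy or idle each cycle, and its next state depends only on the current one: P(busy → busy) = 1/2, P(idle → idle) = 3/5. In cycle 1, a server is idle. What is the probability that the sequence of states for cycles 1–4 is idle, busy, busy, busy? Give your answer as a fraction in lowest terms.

Cycle 1 is given. For each transition, use the conditional probability from the current state:
P(busy | idle) = 2/5; P(busy | busy) = 1/2; P(busy | busy) = 1/2.
P = 2/5 × 1/2 × 1/2 = 2/20 = 1/10.

1/10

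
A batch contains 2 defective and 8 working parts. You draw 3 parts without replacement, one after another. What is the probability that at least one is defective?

8/15

P(no defective) = 8/10 × 7/9 × 6/8 = 336/720 = 7/15.
P(at least one) = 1 − 7/15 = 8/15.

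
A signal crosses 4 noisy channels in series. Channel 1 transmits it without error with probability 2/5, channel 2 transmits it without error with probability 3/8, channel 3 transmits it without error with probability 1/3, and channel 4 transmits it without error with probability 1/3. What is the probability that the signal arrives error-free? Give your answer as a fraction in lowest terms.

1/60

The events are sequential, so multiply the conditional probabilities:
P = 2/5 × 3/8 × 1/3 × 1/3 = 6/360 = 1/60.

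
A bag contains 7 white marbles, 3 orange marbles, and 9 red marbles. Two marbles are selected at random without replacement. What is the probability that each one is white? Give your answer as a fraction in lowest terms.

7/57

P = 7/19 × 6/18 = 42/342 = 7/57.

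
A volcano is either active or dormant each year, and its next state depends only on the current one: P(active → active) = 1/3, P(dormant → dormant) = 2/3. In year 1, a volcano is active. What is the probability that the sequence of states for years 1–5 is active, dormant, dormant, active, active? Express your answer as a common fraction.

4/81

Year 1 is given. For each transition, use the conditional probability from the current state:
P(dormant | active) = 2/3; P(dormant | dormant) = 2/3; P(active | dormant) = 1/3; P(active | active) = 1/3.
P = 2/3 × 2/3 × 1/3 × 1/3 = 4/81.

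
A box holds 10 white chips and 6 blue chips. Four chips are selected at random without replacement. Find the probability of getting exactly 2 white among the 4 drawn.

One ordering (white drawn first) has probability 10/16 × 9/15 × 6/14 × 5/13 = 2700/43680 = 45/728.
There are C(4,2) = 6 such orderings, each equally likely, so P = 6 × 45/728 = 135/364.

135/364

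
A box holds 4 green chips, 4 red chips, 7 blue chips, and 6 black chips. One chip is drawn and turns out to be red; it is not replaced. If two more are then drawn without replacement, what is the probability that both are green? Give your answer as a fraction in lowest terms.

After the first draw, 4 of the remaining 20 chips are green.
P = 4/20 × 3/19 = 12/380 = 3/95.

3/95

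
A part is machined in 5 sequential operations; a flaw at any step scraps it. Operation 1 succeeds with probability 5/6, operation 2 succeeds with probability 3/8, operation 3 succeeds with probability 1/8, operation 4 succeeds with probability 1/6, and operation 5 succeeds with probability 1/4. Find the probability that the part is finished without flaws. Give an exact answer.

The events are sequential, so multiply the conditional probabilities:
P = 5/6 × 3/8 × 1/8 × 1/6 × 1/4 = 15/9216 = 5/3072.

5/3072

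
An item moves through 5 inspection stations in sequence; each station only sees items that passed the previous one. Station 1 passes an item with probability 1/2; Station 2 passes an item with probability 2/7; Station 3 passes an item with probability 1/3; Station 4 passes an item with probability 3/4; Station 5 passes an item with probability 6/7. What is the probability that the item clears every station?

3/98

Multiplying along the chain,
P = 1/2 × 2/7 × 1/3 × 3/4 × 6/7 = 36/1176 = 3/98.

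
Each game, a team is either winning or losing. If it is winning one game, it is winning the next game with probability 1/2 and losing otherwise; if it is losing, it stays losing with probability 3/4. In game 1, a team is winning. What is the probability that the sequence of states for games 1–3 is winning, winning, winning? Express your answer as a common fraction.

Game 1 is given. For each transition, use the conditional probability from the current state:
P(winning | winning) = 1/2; P(winning | winning) = 1/2.
P = 1/2 × 1/2 = 1/4.

1/4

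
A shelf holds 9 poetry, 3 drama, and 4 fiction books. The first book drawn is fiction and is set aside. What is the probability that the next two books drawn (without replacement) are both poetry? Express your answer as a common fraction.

12/35

After the first draw, 9 of the remaining 15 books are poetry.
P = 9/15 × 8/14 = 72/210 = 12/35.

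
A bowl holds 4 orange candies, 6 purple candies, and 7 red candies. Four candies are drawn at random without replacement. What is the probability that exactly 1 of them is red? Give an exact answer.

One ordering (red drawn first) has probability 7/17 × 10/16 × 9/15 × 8/14 = 5040/57120 = 3/34.
There are C(4,1) = 4 such orderings, each equally likely, so P = 4 × 3/34 = 6/17.

6/17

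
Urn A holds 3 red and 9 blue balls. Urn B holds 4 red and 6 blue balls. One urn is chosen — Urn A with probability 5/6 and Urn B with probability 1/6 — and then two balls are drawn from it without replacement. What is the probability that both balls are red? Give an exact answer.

From Urn A: P(both red) = (3/12)(2/11) = 1/22.
From Urn B: P(both red) = (4/10)(3/9) = 2/15.
Total probability = (5/6)(1/22) + (1/6)(2/15) = 119/1980.

119/1980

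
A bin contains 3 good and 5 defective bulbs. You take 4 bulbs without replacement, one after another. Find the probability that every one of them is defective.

P = 5/8 × 4/7 × 3/6 × 2/5 = 120/1680 = 1/14.

1/14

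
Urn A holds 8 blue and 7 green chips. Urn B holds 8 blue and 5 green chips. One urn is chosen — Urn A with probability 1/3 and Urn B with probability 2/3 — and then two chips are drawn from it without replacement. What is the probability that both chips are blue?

From Urn A: P(both blue) = (8/15)(7/14) = 4/15.
From Urn B: P(both blue) = (8/13)(7/12) = 14/39.
Total probability = (1/3)(4/15) + (2/3)(14/39) = 64/195.

64/195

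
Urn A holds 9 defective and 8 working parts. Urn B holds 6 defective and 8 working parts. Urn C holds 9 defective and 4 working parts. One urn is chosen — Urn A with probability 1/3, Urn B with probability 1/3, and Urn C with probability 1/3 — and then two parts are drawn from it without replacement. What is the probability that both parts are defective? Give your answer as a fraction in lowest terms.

919/3094

From Urn A: P(both defective) = (9/17)(8/16) = 9/34.
From Urn B: P(both defective) = (6/14)(5/13) = 15/91.
From Urn C: P(both defective) = (9/13)(8/12) = 6/13.
Total probability = (1/3)(9/34) + (1/3)(15/91) + (1/3)(6/13) = 919/3094.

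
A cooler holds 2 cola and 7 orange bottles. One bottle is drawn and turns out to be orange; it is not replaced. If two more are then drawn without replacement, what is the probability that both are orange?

15/28

With the first bottle removed, 6 orange remain out of 8.
P = 6/8 × 5/7 = 30/56 = 15/28.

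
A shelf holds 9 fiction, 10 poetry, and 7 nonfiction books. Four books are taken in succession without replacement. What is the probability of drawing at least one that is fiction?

1257/1495

P(no fiction) = 17/26 × 16/25 × 15/24 × 14/23 = 57120/358800 = 238/1495.
P(at least one) = 1 − 238/1495 = 1257/1495.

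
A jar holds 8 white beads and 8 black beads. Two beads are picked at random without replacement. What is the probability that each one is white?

7/30

P(every draw is white) = 8/16 × 7/15 = 56/240 = 7/30.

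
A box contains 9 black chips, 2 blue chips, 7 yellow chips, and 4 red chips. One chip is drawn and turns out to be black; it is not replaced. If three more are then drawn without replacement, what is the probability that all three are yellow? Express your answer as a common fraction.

1/38

With the first chip removed, 7 yellow remain out of 21.
P = 7/21 × 6/20 × 5/19 = 210/7980 = 1/38.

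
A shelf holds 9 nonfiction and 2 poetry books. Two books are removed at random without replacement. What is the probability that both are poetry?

1/55

P = 2/11 × 1/10 = 2/110 = 1/55.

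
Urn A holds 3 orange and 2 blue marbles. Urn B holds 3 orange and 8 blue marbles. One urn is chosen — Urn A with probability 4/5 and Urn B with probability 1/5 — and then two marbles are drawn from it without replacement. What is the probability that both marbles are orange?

From Urn A: P(both orange) = (3/5)(2/4) = 3/10.
From Urn B: P(both orange) = (3/11)(2/10) = 3/55.
Total probability = (4/5)(3/10) + (1/5)(3/55) = 69/275.

69/275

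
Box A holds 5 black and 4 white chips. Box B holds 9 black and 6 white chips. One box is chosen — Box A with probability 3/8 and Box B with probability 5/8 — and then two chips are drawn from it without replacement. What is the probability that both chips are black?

From Box A: P(both black) = (5/9)(4/8) = 5/18.
From Box B: P(both black) = (9/15)(8/14) = 12/35.
Total probability = (3/8)(5/18) + (5/8)(12/35) = 107/336.

107/336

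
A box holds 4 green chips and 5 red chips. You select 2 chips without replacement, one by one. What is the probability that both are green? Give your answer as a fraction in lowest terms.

P = 4/9 × 3/8 = 12/72 = 1/6.

1/6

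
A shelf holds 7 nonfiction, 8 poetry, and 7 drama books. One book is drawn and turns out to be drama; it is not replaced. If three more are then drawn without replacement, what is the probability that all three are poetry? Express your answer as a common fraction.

4/95

After the first draw, 8 of the remaining 21 books are poetry.
P = 8/21 × 7/20 × 6/19 = 336/7980 = 4/95.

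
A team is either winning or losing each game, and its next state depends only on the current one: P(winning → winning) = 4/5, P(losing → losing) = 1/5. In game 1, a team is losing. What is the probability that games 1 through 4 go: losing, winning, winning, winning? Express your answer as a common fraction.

Game 1 is given. For each transition, use the conditional probability from the current state:
P(winning | losing) = 4/5; P(winning | winning) = 4/5; P(winning | winning) = 4/5.
P = 4/5 × 4/5 × 4/5 = 64/125.

64/125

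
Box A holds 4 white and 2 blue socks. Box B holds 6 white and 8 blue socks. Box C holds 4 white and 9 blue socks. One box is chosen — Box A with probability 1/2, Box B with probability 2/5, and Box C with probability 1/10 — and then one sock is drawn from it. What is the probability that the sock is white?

From Box A: P(white) = 4/6.
From Box B: P(white) = 6/14.
From Box C: P(white) = 4/13.
Total probability = (1/2)(4/6) + (2/5)(6/14) + (1/10)(4/13) = 731/1365.

731/1365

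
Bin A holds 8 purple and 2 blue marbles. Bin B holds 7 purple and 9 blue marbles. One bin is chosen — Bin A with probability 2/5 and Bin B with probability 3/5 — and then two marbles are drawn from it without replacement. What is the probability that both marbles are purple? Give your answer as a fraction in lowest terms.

637/1800

From Bin A: P(both purple) = (8/10)(7/9) = 28/45.
From Bin B: P(both purple) = (7/16)(6/15) = 7/40.
Total probability = (2/5)(28/45) + (3/5)(7/40) = 637/1800.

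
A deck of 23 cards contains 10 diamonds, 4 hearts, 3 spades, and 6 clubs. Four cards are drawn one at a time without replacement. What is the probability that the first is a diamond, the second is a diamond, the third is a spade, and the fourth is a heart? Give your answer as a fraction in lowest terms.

9/1771

Multiply the probability of each draw given the previous ones:
P = 10/23 × 9/22 × 3/21 × 4/20 = 1080/212520 = 9/1771.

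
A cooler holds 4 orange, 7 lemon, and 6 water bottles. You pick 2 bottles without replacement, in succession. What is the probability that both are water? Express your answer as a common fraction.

15/136

P(all water) = 6/17 × 5/16 = 30/272 = 15/136.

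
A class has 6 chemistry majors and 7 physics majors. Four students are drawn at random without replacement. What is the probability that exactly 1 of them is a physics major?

One ordering (a physics major drawn first) has probability 7/13 × 6/12 × 5/11 × 4/10 = 840/17160 = 7/143.
There are C(4,1) = 4 such orderings, each equally likely, so P = 4 × 7/143 = 28/143.

28/143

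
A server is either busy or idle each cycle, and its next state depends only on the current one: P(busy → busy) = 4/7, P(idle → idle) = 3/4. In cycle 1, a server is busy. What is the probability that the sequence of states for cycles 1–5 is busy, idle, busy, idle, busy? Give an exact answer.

9/784

Cycle 1 is given. For each transition, use the conditional probability from the current state:
P(idle | busy) = 3/7; P(busy | idle) = 1/4; P(idle | busy) = 3/7; P(busy | idle) = 1/4.
P = 3/7 × 1/4 × 3/7 × 1/4 = 9/784.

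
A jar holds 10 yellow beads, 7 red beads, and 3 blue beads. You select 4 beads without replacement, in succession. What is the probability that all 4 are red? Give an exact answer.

7/969

P = 7/20 × 6/19 × 5/18 × 4/17 = 840/116280 = 7/969.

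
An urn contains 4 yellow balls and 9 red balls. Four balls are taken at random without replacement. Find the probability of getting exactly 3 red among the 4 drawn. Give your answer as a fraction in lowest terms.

336/715

One ordering (red drawn first) has probability 9/13 × 8/12 × 7/11 × 4/10 = 2016/17160 = 84/715.
There are C(4,3) = 4 such orderings, each equally likely, so P = 4 × 84/715 = 336/715.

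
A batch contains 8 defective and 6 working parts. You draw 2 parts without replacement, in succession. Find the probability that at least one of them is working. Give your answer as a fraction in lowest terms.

9/13

P(no working) = 8/14 × 7/13 = 56/182 = 4/13.
P(at least one) = 1 − 4/13 = 9/13.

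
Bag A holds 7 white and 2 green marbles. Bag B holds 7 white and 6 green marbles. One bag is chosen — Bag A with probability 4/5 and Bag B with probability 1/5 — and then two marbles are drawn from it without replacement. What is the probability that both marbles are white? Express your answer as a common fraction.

From Bag A: P(both white) = (7/9)(6/8) = 7/12.
From Bag B: P(both white) = (7/13)(6/12) = 7/26.
Total probability = (4/5)(7/12) + (1/5)(7/26) = 203/390.

203/390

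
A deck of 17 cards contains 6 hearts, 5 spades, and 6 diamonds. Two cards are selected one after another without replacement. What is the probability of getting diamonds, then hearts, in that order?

Chain rule:
P = 6/17 × 6/16 = 36/272 = 9/68.

9/68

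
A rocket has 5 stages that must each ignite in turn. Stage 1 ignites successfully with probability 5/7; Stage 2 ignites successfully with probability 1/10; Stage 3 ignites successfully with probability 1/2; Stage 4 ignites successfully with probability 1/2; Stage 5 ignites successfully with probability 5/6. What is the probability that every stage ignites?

The events are sequential, so multiply the conditional probabilities:
P = 5/7 × 1/10 × 1/2 × 1/2 × 5/6 = 25/1680 = 5/336.

5/336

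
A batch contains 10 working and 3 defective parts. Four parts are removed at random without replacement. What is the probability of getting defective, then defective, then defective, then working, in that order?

1/286

Chain rule:
P = 3/13 × 2/12 × 1/11 × 10/10 = 60/17160 = 1/286.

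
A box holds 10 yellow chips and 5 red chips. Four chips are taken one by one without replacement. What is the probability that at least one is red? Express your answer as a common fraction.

11/13

P(no red) = 10/15 × 9/14 × 8/13 × 7/12 = 5040/32760 = 2/13.
P(at least one) = 1 − 2/13 = 11/13.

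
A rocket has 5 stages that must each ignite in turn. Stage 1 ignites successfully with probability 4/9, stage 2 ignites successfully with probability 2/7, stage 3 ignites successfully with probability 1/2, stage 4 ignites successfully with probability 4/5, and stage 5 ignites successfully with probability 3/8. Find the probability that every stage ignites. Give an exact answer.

2/105

Multiplying along the chain,
P = 4/9 × 2/7 × 1/2 × 4/5 × 3/8 = 96/5040 = 2/105.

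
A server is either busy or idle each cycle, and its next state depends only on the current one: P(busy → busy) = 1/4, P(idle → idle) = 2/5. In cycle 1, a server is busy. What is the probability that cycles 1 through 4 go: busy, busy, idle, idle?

3/40

Cycle 1 is given. For each transition, use the conditional probability from the current state:
P(busy | busy) = 1/4; P(idle | busy) = 3/4; P(idle | idle) = 2/5.
P = 1/4 × 3/4 × 2/5 = 6/80 = 3/40.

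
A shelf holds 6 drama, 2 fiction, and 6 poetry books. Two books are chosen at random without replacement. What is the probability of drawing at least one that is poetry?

9/13

P(no poetry) = 8/14 × 7/13 = 56/182 = 4/13.
P(at least one) = 1 − 4/13 = 9/13.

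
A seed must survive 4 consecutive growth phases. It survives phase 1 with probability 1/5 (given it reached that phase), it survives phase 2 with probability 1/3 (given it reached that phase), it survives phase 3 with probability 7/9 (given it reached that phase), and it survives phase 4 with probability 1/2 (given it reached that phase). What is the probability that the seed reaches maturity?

7/270

Each stage is reached only if all earlier stages succeed, so
P = 1/5 × 1/3 × 7/9 × 1/2 = 7/270.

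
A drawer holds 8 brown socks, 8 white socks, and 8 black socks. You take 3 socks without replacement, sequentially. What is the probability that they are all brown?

7/253

P(every draw is brown) = 8/24 × 7/23 × 6/22 = 336/12144 = 7/253.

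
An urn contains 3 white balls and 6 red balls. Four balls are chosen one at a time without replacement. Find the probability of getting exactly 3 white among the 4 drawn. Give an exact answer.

1/21

One ordering (white drawn first) has probability 3/9 × 2/8 × 1/7 × 6/6 = 36/3024 = 1/84.
There are C(4,3) = 4 such orderings, each equally likely, so P = 4 × 1/84 = 1/21.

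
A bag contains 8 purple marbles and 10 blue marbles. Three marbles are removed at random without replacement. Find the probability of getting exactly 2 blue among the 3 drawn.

One ordering (blue drawn first) has probability 10/18 × 9/17 × 8/16 = 720/4896 = 5/34.
There are C(3,2) = 3 such orderings, each equally likely, so P = 3 × 5/34 = 15/34.

15/34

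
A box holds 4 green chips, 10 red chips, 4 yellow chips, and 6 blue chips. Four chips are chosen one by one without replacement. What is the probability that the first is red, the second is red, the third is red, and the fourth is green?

20/1771

Each draw changes the counts, so multiply the conditional probabilities along the sequence:
P = 10/24 × 9/23 × 8/22 × 4/21 = 2880/255024 = 20/1771.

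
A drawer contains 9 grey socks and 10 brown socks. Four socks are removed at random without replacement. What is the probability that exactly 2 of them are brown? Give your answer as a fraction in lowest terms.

135/323

One ordering (brown drawn first) has probability 10/19 × 9/18 × 9/17 × 8/16 = 6480/93024 = 45/646.
There are C(4,2) = 6 such orderings, each equally likely, so P = 6 × 45/646 = 135/323.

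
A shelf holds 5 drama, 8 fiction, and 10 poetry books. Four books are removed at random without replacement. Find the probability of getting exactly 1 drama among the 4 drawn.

816/1771

One ordering (drama drawn first) has probability 5/23 × 18/22 × 17/21 × 16/20 = 24480/212520 = 204/1771.
There are C(4,1) = 4 such orderings, each equally likely, so P = 4 × 204/1771 = 816/1771.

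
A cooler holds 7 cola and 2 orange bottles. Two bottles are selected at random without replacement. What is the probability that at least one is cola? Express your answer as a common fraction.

35/36

P(no cola) = 2/9 × 1/8 = 2/72 = 1/36.
P(at least one) = 1 − 1/36 = 35/36.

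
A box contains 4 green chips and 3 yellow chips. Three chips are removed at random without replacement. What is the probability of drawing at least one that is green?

P(no green) = 3/7 × 2/6 × 1/5 = 6/210 = 1/35.
P(at least one) = 1 − 1/35 = 34/35.

34/35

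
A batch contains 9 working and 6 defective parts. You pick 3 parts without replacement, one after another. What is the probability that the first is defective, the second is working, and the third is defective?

9/91

Chain rule:
P = 6/15 × 9/14 × 5/13 = 270/2730 = 9/91.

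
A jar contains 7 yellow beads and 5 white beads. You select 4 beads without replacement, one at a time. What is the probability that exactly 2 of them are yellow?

One ordering (yellow drawn first) has probability 7/12 × 6/11 × 5/10 × 4/9 = 840/11880 = 7/99.
There are C(4,2) = 6 such orderings, each equally likely, so P = 6 × 7/99 = 14/33.

14/33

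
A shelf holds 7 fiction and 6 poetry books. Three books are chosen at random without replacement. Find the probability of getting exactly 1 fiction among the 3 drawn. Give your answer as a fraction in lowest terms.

One ordering (fiction drawn first) has probability 7/13 × 6/12 × 5/11 = 210/1716 = 35/286.
There are C(3,1) = 3 such orderings, each equally likely, so P = 3 × 35/286 = 105/286.

105/286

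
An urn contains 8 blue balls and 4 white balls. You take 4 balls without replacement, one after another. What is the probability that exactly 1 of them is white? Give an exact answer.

One ordering (white drawn first) has probability 4/12 × 8/11 × 7/10 × 6/9 = 1344/11880 = 56/495.
There are C(4,1) = 4 such orderings, each equally likely, so P = 4 × 56/495 = 224/495.

224/495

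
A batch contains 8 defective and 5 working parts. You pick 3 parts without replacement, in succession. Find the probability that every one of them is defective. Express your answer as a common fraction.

28/143

P(every draw is defective) = 8/13 × 7/12 × 6/11 = 336/1716 = 28/143.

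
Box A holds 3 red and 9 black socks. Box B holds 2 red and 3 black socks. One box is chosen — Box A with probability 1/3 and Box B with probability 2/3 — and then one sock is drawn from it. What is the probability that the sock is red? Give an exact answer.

From Box A: P(red) = 3/12.
From Box B: P(red) = 2/5.
Total probability = (1/3)(3/12) + (2/3)(2/5) = 7/20.

7/20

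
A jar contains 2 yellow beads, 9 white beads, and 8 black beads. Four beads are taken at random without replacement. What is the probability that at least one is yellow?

P(no yellow) = 17/19 × 16/18 × 15/17 × 14/16 = 57120/93024 = 35/57.
P(at least one) = 1 − 35/57 = 22/57.

22/57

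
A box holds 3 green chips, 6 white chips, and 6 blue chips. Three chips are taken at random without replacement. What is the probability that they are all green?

1/455

P = 3/15 × 2/14 × 1/13 = 6/2730 = 1/455.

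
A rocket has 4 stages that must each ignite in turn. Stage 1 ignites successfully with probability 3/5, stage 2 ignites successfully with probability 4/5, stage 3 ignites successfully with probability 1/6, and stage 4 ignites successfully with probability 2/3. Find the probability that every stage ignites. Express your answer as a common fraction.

Multiplying along the chain,
P = 3/5 × 4/5 × 1/6 × 2/3 = 24/450 = 4/75.

4/75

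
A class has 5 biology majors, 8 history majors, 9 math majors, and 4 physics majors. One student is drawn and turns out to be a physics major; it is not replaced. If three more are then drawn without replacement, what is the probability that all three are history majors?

With the first student removed, 8 history majors remain out of 25.
P = 8/25 × 7/24 × 6/23 = 336/13800 = 14/575.

14/575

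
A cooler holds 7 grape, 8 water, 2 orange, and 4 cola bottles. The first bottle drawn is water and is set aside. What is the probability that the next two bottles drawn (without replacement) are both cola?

With the first bottle removed, 4 cola remain out of 20.
P = 4/20 × 3/19 = 12/380 = 3/95.

3/95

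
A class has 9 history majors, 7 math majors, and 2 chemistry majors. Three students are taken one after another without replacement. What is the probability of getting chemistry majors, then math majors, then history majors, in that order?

Each draw changes the counts, so multiply the conditional probabilities along the sequence:
P = 2/18 × 7/17 × 9/16 = 126/4896 = 7/272.

7/272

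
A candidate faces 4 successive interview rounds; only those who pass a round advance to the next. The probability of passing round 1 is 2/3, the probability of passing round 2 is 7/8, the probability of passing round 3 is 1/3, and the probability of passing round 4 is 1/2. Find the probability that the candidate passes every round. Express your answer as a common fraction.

7/72

The events are sequential, so multiply the conditional probabilities:
P = 2/3 × 7/8 × 1/3 × 1/2 = 14/144 = 7/72.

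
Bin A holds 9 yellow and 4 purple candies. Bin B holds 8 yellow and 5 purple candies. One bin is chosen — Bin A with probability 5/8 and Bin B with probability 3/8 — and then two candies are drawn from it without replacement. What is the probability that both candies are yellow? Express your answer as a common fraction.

From Bin A: P(both yellow) = (9/13)(8/12) = 6/13.
From Bin B: P(both yellow) = (8/13)(7/12) = 14/39.
Total probability = (5/8)(6/13) + (3/8)(14/39) = 11/26.

11/26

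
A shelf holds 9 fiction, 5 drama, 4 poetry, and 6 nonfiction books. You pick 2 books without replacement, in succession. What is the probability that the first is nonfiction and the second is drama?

5/92

Each draw changes the counts, so multiply the conditional probabilities along the sequence:
P = 6/24 × 5/23 = 30/552 = 5/92.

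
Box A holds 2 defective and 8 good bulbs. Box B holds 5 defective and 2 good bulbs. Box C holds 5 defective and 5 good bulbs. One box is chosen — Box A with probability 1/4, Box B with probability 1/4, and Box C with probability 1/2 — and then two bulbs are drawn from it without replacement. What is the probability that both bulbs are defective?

From Box A: P(both defective) = (2/10)(1/9) = 1/45.
From Box B: P(both defective) = (5/7)(4/6) = 10/21.
From Box C: P(both defective) = (5/10)(4/9) = 2/9.
Total probability = (1/4)(1/45) + (1/4)(10/21) + (1/2)(2/9) = 33/140.

33/140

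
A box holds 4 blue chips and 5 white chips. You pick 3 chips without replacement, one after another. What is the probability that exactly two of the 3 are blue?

5/14

One ordering (blue drawn first) has probability 4/9 × 3/8 × 5/7 = 60/504 = 5/42.
There are C(3,2) = 3 such orderings, each equally likely, so P = 3 × 5/42 = 5/14.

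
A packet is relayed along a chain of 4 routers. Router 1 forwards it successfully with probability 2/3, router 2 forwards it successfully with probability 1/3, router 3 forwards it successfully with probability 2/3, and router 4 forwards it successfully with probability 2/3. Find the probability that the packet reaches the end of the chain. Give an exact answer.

8/81

Each stage is reached only if all earlier stages succeed, so
P = 2/3 × 1/3 × 2/3 × 2/3 = 8/81.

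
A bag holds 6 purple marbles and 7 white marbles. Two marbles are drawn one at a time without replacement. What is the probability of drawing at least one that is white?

P(no white) = 6/13 × 5/12 = 30/156 = 5/26.
P(at least one) = 1 − 5/26 = 21/26.

21/26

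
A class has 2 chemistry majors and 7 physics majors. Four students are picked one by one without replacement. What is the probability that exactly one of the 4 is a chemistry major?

One ordering (a chemistry major drawn first) has probability 2/9 × 7/8 × 6/7 × 5/6 = 420/3024 = 5/36.
There are C(4,1) = 4 such orderings, each equally likely, so P = 4 × 5/36 = 5/9.

5/9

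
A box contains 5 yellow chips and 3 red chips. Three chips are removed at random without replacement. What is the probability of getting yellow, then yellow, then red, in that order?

5/28

Chain rule:
P = 5/8 × 4/7 × 3/6 = 60/336 = 5/28.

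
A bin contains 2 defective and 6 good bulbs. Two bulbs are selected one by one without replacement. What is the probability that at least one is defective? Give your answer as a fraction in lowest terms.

P(no defective) = 6/8 × 5/7 = 30/56 = 15/28.
P(at least one) = 1 − 15/28 = 13/28.

13/28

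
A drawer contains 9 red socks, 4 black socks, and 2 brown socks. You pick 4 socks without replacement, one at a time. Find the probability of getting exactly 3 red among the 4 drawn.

24/65

One ordering (red drawn first) has probability 9/15 × 8/14 × 7/13 × 6/12 = 3024/32760 = 6/65.
There are C(4,3) = 4 such orderings, each equally likely, so P = 4 × 6/65 = 24/65.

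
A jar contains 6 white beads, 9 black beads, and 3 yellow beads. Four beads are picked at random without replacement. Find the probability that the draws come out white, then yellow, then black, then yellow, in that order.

3/680

Each draw changes the counts, so multiply the conditional probabilities along the sequence:
P = 6/18 × 3/17 × 9/16 × 2/15 = 324/73440 = 3/680.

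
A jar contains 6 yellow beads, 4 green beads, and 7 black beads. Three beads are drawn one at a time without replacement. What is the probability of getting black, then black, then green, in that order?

Each draw changes the counts, so multiply the conditional probabilities along the sequence:
P = 7/17 × 6/16 × 4/15 = 168/4080 = 7/170.

7/170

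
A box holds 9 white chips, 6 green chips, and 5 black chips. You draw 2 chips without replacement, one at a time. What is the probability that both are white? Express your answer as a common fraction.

18/95

P(every draw is white) = 9/20 × 8/19 = 72/380 = 18/95.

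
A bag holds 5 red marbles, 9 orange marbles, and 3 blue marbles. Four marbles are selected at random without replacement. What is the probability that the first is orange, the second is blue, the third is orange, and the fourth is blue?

9/1190

Chain rule:
P = 9/17 × 3/16 × 8/15 × 2/14 = 432/57120 = 9/1190.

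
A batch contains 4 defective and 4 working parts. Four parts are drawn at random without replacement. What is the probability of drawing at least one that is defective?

P(no defective) = 4/8 × 3/7 × 2/6 × 1/5 = 24/1680 = 1/70.
P(at least one) = 1 − 1/70 = 69/70.

69/70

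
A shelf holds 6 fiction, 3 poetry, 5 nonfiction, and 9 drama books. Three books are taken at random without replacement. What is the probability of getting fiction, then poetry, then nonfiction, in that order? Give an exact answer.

15/1771

Chain rule:
P = 6/23 × 3/22 × 5/21 = 90/10626 = 15/1771.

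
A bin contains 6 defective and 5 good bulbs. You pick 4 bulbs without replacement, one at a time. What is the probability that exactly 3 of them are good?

One ordering (good drawn first) has probability 5/11 × 4/10 × 3/9 × 6/8 = 360/7920 = 1/22.
There are C(4,3) = 4 such orderings, each equally likely, so P = 4 × 1/22 = 2/11.

2/11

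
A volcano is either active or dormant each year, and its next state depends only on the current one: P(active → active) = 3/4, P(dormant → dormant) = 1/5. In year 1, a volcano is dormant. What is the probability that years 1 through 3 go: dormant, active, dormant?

Year 1 is given. For each transition, use the conditional probability from the current state:
P(active | dormant) = 4/5; P(dormant | active) = 1/4.
P = 4/5 × 1/4 = 4/20 = 1/5.

1/5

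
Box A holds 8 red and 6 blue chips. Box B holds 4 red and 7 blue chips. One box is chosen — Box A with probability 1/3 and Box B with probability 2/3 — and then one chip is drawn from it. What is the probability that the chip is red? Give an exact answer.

100/231

From Box A: P(red) = 8/14.
From Box B: P(red) = 4/11.
Total probability = (1/3)(8/14) + (2/3)(4/11) = 100/231.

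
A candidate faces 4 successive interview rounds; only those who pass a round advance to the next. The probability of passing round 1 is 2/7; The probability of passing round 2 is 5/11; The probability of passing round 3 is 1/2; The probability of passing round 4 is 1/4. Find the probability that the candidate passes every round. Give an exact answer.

Multiplying along the chain,
P = 2/7 × 5/11 × 1/2 × 1/4 = 10/616 = 5/308.

5/308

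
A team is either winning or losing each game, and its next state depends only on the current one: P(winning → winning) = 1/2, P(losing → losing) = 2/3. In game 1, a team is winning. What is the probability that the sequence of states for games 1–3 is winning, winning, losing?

Game 1 is given. For each transition, use the conditional probability from the current state:
P(winning | winning) = 1/2; P(losing | winning) = 1/2.
P = 1/2 × 1/2 = 1/4.

1/4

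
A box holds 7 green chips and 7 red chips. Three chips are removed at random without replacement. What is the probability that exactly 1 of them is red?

One ordering (red drawn first) has probability 7/14 × 7/13 × 6/12 = 294/2184 = 7/52.
There are C(3,1) = 3 such orderings, each equally likely, so P = 3 × 7/52 = 21/52.

21/52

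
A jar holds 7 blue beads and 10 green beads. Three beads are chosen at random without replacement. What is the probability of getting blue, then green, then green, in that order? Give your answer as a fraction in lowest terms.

Chain rule:
P = 7/17 × 10/16 × 9/15 = 630/4080 = 21/136.

21/136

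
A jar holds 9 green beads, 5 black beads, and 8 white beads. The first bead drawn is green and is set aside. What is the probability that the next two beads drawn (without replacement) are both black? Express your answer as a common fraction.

1/21

With the first bead removed, 5 black remain out of 21.
P = 5/21 × 4/20 = 20/420 = 1/21.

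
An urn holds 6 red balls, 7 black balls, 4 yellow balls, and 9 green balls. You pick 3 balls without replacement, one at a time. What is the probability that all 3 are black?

P = 7/26 × 6/25 × 5/24 = 210/15600 = 7/520.

7/520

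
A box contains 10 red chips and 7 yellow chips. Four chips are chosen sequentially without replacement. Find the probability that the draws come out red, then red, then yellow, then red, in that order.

Chain rule:
P = 10/17 × 9/16 × 7/15 × 8/14 = 5040/57120 = 3/34.

3/34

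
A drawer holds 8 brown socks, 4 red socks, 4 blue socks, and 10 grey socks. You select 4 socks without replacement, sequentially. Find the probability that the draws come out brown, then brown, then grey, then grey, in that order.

Each draw changes the counts, so multiply the conditional probabilities along the sequence:
P = 8/26 × 7/25 × 10/24 × 9/23 = 5040/358800 = 21/1495.

21/1495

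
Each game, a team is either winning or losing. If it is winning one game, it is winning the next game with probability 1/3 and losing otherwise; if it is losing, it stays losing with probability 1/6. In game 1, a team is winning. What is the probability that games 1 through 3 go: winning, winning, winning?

1/9

Game 1 is given. For each transition, use the conditional probability from the current state:
P(winning | winning) = 1/3; P(winning | winning) = 1/3.
P = 1/3 × 1/3 = 1/9.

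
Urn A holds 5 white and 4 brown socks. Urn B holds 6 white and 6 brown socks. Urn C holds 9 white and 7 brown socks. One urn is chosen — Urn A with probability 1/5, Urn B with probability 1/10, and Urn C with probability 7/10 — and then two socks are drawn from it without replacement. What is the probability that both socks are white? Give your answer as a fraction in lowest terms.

1427/4950

From Urn A: P(both white) = (5/9)(4/8) = 5/18.
From Urn B: P(both white) = (6/12)(5/11) = 5/22.
From Urn C: P(both white) = (9/16)(8/15) = 3/10.
Total probability = (1/5)(5/18) + (1/10)(5/22) + (7/10)(3/10) = 1427/4950.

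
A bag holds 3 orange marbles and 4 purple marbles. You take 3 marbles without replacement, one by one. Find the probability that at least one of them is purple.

P(no purple) = 3/7 × 2/6 × 1/5 = 6/210 = 1/35.
P(at least one) = 1 − 1/35 = 34/35.

34/35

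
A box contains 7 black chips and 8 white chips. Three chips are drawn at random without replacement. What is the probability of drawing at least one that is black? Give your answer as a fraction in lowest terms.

57/65

P(no black) = 8/15 × 7/14 × 6/13 = 336/2730 = 8/65.
P(at least one) = 1 − 8/65 = 57/65.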